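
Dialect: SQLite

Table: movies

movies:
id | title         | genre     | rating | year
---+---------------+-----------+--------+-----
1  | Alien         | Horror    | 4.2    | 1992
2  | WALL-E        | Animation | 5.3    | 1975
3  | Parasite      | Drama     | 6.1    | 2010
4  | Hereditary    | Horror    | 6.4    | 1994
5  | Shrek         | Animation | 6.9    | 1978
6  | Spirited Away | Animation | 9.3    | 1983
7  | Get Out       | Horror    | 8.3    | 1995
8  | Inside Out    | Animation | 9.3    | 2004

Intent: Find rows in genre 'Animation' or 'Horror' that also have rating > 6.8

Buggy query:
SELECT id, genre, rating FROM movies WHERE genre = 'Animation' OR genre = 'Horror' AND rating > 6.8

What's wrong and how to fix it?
Bug: Without parentheses, AND is evaluated before OR, so the rating filter only applies to the 'Horror' branch

Fix: Group the OR with parentheses (or use IN), then AND the threshold

Corrected query:
SELECT id, genre, rating FROM movies WHERE (genre = 'Animation' OR genre = 'Horror') AND rating > 6.8

Result:
id | genre     | rating
---+-----------+-------
5  | Animation | 6.9   
6  | Animation | 9.3   
7  | Horror    | 8.3   
8  | Animation | 9.3   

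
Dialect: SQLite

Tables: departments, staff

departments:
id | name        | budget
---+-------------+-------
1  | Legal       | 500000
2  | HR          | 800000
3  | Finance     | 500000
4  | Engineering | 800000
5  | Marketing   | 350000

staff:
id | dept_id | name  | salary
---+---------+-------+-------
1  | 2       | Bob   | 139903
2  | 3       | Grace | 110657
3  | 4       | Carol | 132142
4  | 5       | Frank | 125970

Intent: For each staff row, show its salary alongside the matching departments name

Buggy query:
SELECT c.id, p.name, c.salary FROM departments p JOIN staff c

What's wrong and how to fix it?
Bug: JOIN with no ON clause produces a cartesian product; every staff row pairs with every departments row

Fix: Add ON c.dept_id = p.id to the JOIN

Corrected query:
SELECT c.id, p.name, c.salary FROM departments p JOIN staff c ON c.dept_id = p.id

Result:
id | name        | salary
---+-------------+-------
1  | HR          | 139903
2  | Finance     | 110657
3  | Engineering | 132142
4  | Marketing   | 125970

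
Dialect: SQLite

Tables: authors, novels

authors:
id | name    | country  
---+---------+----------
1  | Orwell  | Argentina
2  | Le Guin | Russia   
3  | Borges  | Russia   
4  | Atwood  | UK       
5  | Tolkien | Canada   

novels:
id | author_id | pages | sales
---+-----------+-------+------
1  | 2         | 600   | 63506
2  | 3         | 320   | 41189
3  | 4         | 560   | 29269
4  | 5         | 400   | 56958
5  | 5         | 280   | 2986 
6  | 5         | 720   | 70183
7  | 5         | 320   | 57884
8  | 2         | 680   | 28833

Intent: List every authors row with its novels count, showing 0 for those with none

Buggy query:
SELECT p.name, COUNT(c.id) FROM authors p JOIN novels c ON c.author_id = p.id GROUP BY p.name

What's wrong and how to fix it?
Bug: An inner join excludes parents with zero children

Fix: Switch to LEFT JOIN to retain unmatched parent rows

Corrected query:
SELECT p.name, COUNT(c.id) FROM authors p LEFT JOIN novels c ON c.author_id = p.id GROUP BY p.name

Result:
name    | COUNT(c.id)
--------+------------
Atwood  | 1          
Borges  | 1          
Le Guin | 2          
Orwell  | 0          
Tolkien | 4          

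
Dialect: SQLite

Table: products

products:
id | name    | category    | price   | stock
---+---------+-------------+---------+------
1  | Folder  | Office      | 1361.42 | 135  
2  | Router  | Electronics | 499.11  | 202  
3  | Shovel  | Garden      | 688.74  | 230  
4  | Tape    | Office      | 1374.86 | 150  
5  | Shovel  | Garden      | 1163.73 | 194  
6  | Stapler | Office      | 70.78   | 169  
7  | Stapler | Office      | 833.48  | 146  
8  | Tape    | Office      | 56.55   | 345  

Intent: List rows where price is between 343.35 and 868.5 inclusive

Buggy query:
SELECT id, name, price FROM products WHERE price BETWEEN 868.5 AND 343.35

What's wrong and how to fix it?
Bug: The bounds are reversed; BETWEEN a AND b requires a <= b to match anything

Fix: Swap the bounds so the smaller value comes first

Corrected query:
SELECT id, name, price FROM products WHERE price BETWEEN 343.35 AND 868.5

Result:
id | name    | price 
---+---------+-------
2  | Router  | 499.11
3  | Shovel  | 688.74
7  | Stapler | 833.48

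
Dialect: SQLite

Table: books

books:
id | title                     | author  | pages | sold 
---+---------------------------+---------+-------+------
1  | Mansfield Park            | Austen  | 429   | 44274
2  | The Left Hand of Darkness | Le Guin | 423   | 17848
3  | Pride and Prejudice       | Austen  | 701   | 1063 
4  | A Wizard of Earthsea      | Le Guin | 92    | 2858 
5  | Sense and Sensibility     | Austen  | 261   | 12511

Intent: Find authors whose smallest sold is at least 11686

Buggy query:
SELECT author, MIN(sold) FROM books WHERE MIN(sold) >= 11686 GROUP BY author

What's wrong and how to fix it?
Bug: MIN() in WHERE is a misuse of aggregate

Fix: Replace WHERE with HAVING after the GROUP BY

Corrected query:
SELECT author, MIN(sold) FROM books GROUP BY author HAVING MIN(sold) >= 11686

Result:
(no rows)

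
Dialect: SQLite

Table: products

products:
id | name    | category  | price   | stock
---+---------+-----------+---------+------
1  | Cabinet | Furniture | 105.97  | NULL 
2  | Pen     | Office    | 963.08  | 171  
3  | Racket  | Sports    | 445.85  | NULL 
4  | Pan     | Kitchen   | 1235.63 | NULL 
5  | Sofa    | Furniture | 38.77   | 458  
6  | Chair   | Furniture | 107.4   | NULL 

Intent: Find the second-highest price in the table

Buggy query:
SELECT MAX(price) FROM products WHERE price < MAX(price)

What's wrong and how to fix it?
Bug: The inner MAX is an aggregate inside WHERE, which is not allowed

Fix: Put the inner MAX in a scalar subquery

Corrected query:
SELECT MAX(price) FROM products WHERE price < (SELECT MAX(price) FROM products)

Result:
MAX(price)
----------
963.08    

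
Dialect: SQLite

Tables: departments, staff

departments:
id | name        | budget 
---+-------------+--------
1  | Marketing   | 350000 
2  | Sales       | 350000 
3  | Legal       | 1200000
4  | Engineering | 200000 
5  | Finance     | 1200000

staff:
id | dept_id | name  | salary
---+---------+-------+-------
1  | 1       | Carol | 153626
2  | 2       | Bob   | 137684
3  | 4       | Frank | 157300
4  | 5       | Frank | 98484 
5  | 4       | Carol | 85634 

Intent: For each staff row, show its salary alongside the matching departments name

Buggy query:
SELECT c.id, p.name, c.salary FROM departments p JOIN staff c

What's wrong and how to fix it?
Bug: JOIN with no ON clause produces a cartesian product; every staff row pairs with every departments row

Fix: Add ON c.dept_id = p.id to the JOIN

Corrected query:
SELECT c.id, p.name, c.salary FROM departments p JOIN staff c ON c.dept_id = p.id

Result:
id | name        | salary
---+-------------+-------
1  | Marketing   | 153626
2  | Sales       | 137684
3  | Engineering | 157300
4  | Finance     | 98484 
5  | Engineering | 85634 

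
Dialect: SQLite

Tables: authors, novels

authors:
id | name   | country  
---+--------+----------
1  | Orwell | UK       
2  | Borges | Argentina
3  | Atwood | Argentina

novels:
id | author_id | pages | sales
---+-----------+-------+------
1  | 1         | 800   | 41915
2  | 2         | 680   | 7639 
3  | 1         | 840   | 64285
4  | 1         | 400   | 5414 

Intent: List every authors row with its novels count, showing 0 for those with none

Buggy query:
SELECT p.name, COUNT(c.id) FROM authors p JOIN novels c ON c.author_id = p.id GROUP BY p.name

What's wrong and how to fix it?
Bug: An inner join excludes parents with zero children

Fix: Use LEFT JOIN so parents without children still appear (COUNT(c.id) gives 0)

Corrected query:
SELECT p.name, COUNT(c.id) FROM authors p LEFT JOIN novels c ON c.author_id = p.id GROUP BY p.name

Result:
name   | COUNT(c.id)
-------+------------
Atwood | 0          
Borges | 1          
Orwell | 3          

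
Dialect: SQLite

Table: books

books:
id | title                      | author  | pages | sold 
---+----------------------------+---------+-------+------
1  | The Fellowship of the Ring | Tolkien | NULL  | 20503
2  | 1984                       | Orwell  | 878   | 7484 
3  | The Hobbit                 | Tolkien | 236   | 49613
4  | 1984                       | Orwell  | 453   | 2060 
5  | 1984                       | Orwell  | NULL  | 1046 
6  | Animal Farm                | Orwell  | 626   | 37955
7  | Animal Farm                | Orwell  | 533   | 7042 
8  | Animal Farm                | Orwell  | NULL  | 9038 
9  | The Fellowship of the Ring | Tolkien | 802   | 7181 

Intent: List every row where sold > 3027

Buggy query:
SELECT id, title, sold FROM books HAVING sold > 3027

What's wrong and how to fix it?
Bug: This is a non-aggregate query (no GROUP BY, no aggregates), so in SQLite the HAVING clause is invalid here; a row-level condition belongs in WHERE

Fix: Use WHERE for row-level filtering

Corrected query:
SELECT id, title, sold FROM books WHERE sold > 3027

Result:
id | title                      | sold 
---+----------------------------+------
1  | The Fellowship of the Ring | 20503
2  | 1984                       | 7484 
3  | The Hobbit                 | 49613
6  | Animal Farm                | 37955
7  | Animal Farm                | 7042 
8  | Animal Farm                | 9038 
9  | The Fellowship of the Ring | 7181 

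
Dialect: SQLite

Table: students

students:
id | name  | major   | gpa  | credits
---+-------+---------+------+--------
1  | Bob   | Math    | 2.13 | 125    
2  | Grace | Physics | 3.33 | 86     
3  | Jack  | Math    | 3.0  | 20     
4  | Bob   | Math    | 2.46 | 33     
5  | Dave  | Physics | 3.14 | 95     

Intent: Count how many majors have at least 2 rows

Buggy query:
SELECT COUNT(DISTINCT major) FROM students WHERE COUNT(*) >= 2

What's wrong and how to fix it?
Bug: COUNT(*) cannot appear in WHERE; the per-group count doesn't exist yet

Fix: Use a subquery that GROUPs and filters with HAVING, then count its rows

Corrected query:
SELECT COUNT(*) FROM (SELECT major FROM students GROUP BY major HAVING COUNT(*) >= 2)

Result:
COUNT(*)
--------
2       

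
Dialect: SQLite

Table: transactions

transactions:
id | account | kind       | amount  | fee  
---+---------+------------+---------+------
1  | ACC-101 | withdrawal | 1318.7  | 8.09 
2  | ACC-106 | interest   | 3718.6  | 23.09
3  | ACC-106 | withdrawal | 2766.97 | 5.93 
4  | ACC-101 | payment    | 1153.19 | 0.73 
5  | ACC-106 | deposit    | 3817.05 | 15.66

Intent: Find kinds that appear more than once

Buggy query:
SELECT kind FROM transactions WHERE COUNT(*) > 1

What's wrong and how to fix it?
Bug: COUNT(*) is an aggregate and cannot be used in WHERE

Fix: GROUP BY kind, then filter groups with HAVING COUNT(*) > 1

Corrected query:
SELECT kind FROM transactions GROUP BY kind HAVING COUNT(*) > 1

Result:
kind      
----------
withdrawal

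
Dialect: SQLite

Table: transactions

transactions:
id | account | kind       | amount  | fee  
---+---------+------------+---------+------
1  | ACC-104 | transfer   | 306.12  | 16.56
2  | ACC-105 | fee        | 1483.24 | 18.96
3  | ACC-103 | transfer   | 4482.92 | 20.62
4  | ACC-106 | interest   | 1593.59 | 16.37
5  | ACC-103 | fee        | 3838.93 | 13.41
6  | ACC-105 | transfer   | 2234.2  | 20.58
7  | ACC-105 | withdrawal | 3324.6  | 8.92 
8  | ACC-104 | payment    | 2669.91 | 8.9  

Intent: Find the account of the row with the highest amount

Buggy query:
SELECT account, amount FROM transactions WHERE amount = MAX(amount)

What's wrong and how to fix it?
Bug: WHERE is evaluated per row; an aggregate over the whole table isn't defined there

Fix: Wrap MAX in a scalar subquery so WHERE compares against a single value

Corrected query:
SELECT account, amount FROM transactions WHERE amount = (SELECT MAX(amount) FROM transactions)

Result:
account | amount 
--------+--------
ACC-103 | 4482.92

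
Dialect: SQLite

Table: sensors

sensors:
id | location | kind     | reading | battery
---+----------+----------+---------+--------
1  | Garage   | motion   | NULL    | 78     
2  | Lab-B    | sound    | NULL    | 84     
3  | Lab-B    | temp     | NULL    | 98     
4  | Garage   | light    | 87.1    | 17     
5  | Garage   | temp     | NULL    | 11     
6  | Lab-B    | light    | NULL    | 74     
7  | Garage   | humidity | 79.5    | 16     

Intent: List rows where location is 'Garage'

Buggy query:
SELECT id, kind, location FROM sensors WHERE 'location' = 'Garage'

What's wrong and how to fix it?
Bug: 'location' in single quotes is a string literal, not the column; the comparison is literal-vs-literal and never true

Fix: Remove the quotes around the column name (or use double quotes for an identifier)

Corrected query:
SELECT id, kind, location FROM sensors WHERE location = 'Garage'

Result:
id | kind     | location
---+----------+---------
1  | motion   | Garage  
4  | light    | Garage  
5  | temp     | Garage  
7  | humidity | Garage  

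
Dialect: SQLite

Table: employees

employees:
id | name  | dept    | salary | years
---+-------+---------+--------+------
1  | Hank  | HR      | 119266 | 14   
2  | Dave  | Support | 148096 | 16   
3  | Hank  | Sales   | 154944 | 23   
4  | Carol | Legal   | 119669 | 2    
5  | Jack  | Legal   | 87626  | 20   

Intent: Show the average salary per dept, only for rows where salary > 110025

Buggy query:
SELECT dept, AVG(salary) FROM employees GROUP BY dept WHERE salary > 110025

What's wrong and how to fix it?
Bug: Row-level WHERE must come before GROUP BY in the clause order

Fix: Move the WHERE clause before GROUP BY

Corrected query:
SELECT dept, AVG(salary) FROM employees WHERE salary > 110025 GROUP BY dept

Result:
dept    | AVG(salary)
--------+------------
HR      | 119266     
Legal   | 119669     
Sales   | 154944     
Support | 148096     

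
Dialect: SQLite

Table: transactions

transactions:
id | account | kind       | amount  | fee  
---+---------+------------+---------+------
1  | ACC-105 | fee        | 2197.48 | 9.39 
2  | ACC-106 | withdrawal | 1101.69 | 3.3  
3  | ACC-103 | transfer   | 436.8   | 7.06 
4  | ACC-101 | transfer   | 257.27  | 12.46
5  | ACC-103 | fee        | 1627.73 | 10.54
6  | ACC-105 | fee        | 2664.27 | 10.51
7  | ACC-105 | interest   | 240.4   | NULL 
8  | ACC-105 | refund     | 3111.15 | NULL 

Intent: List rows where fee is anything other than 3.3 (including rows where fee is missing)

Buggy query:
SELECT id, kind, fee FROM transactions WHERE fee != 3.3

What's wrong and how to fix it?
Bug: Inequality against NULL is unknown, not true; rows with NULL are dropped

Fix: Handle NULL separately with IS NULL alongside the inequality

Corrected query:
SELECT id, kind, fee FROM transactions WHERE fee != 3.3 OR fee IS NULL

Result:
id | kind     | fee  
---+----------+------
1  | fee      | 9.39 
3  | transfer | 7.06 
4  | transfer | 12.46
5  | fee      | 10.54
6  | fee      | 10.51
7  | interest | NULL 
8  | refund   | NULL 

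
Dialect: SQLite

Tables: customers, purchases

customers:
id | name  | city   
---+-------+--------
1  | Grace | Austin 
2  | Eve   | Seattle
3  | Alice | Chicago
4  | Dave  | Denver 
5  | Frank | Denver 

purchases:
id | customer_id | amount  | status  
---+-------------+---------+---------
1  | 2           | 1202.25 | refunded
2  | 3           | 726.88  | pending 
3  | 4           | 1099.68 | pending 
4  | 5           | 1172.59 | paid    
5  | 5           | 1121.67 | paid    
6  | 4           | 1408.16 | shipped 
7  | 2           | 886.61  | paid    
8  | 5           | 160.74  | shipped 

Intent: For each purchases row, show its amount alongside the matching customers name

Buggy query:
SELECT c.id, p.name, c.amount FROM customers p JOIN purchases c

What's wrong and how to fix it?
Bug: Missing join condition: each purchases row is matched to all customers rows instead of just its own

Fix: Add ON c.customer_id = p.id to the JOIN

Corrected query:
SELECT c.id, p.name, c.amount FROM customers p JOIN purchases c ON c.customer_id = p.id

Result:
id | name  | amount 
---+-------+--------
1  | Eve   | 1202.25
2  | Alice | 726.88 
3  | Dave  | 1099.68
4  | Frank | 1172.59
5  | Frank | 1121.67
6  | Dave  | 1408.16
7  | Eve   | 886.61 
8  | Frank | 160.74 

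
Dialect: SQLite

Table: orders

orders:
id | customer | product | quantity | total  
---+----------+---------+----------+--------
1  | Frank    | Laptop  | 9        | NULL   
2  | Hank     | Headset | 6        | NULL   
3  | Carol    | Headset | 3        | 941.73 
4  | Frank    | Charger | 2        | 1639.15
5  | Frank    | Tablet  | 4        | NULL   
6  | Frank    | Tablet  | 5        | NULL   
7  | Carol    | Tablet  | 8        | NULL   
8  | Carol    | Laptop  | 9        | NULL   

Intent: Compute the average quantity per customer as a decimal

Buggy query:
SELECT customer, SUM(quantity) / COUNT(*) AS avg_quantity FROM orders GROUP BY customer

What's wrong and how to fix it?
Bug: SUM(quantity) and COUNT(*) are both integers; the division truncates the fractional part

Fix: Multiply by 1.0 (or CAST to REAL) to force floating-point division

Corrected query:
SELECT customer, SUM(quantity) * 1.0 / COUNT(*) AS avg_quantity FROM orders GROUP BY customer

Result:
customer | avg_quantity
---------+-------------
Carol    | 6.666667    
Frank    | 5           
Hank     | 6           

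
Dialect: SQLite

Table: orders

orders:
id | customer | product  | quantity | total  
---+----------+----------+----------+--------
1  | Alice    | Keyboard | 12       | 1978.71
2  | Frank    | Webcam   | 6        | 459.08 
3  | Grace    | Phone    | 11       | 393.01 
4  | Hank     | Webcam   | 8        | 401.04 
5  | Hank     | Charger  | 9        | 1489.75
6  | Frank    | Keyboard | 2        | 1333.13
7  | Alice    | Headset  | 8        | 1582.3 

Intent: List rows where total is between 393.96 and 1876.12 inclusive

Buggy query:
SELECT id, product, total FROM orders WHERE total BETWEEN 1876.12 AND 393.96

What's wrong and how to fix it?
Bug: BETWEEN expects the lower bound first; with 1876.12 AND 393.96 the range is empty

Fix: Swap the bounds so the smaller value comes first

Corrected query:
SELECT id, product, total FROM orders WHERE total BETWEEN 393.96 AND 1876.12

Result:
id | product  | total  
---+----------+--------
2  | Webcam   | 459.08 
4  | Webcam   | 401.04 
5  | Charger  | 1489.75
6  | Keyboard | 1333.13
7  | Headset  | 1582.3 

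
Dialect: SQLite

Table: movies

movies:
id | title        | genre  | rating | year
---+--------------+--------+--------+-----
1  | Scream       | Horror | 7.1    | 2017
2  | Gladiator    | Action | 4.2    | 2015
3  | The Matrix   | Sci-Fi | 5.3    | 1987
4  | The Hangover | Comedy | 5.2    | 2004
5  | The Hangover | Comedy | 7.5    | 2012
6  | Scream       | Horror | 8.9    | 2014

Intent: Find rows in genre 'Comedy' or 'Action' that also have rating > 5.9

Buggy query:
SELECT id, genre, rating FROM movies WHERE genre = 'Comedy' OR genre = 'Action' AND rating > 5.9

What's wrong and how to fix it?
Bug: AND binds tighter than OR, so this parses as genre = 'Comedy' OR (genre = 'Action' AND rating > 5.9)

Fix: Add parentheses around the OR so the AND applies to both alternatives

Corrected query:
SELECT id, genre, rating FROM movies WHERE (genre = 'Comedy' OR genre = 'Action') AND rating > 5.9

Result:
id | genre  | rating
---+--------+-------
5  | Comedy | 7.5   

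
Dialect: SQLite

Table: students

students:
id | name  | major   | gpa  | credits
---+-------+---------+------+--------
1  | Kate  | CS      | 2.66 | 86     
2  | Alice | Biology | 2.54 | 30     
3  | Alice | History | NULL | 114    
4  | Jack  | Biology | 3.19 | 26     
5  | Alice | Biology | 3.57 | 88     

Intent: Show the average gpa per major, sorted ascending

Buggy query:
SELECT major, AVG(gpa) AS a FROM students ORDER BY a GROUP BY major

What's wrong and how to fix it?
Bug: GROUP BY must precede ORDER BY

Fix: Move ORDER BY to the end, after GROUP BY

Corrected query:
SELECT major, AVG(gpa) AS a FROM students GROUP BY major ORDER BY a

Result:
major   | a   
--------+-----
History | NULL
CS      | 2.66
Biology | 3.1 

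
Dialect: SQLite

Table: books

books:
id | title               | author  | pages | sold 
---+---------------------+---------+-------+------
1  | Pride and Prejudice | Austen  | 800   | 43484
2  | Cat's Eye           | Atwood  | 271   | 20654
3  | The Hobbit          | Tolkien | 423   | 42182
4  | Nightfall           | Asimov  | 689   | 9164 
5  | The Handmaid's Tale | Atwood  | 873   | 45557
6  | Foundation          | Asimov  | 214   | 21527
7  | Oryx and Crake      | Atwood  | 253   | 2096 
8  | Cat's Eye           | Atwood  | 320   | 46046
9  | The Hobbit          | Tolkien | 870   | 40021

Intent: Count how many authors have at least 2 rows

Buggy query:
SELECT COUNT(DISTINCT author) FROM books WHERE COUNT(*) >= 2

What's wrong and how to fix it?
Bug: WHERE filters individual rows, not groups, so a group-level COUNT is invalid there

Fix: Group first with HAVING COUNT(*) >= 2, then COUNT the resulting groups

Corrected query:
SELECT COUNT(*) FROM (SELECT author FROM books GROUP BY author HAVING COUNT(*) >= 2)

Result:
COUNT(*)
--------
3       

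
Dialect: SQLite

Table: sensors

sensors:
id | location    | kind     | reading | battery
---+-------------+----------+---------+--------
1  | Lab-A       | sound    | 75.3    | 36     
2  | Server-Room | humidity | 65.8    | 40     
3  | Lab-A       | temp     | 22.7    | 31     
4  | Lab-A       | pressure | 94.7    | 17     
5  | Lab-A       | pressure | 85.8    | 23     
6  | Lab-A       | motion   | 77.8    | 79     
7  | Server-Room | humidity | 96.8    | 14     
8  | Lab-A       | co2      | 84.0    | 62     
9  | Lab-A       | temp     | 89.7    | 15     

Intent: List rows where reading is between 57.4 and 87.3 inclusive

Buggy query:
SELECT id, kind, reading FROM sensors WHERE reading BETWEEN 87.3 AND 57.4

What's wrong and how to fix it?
Bug: BETWEEN expects the lower bound first; with 87.3 AND 57.4 the range is empty

Fix: Swap the bounds so the smaller value comes first

Corrected query:
SELECT id, kind, reading FROM sensors WHERE reading BETWEEN 57.4 AND 87.3

Result:
id | kind     | reading
---+----------+--------
1  | sound    | 75.3   
2  | humidity | 65.8   
5  | pressure | 85.8   
6  | motion   | 77.8   
8  | co2      | 84     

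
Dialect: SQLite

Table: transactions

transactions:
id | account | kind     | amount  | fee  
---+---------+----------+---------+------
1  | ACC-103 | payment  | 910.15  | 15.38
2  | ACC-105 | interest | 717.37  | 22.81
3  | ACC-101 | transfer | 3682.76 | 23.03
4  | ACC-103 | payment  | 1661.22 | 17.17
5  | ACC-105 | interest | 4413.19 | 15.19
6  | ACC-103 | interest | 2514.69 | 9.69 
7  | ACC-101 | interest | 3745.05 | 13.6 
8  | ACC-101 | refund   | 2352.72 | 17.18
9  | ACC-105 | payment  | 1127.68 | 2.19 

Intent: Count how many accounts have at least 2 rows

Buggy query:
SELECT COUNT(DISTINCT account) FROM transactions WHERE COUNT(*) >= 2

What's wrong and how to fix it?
Bug: WHERE filters individual rows, not groups, so a group-level COUNT is invalid there

Fix: Use a subquery that GROUPs and filters with HAVING, then count its rows

Corrected query:
SELECT COUNT(*) FROM (SELECT account FROM transactions GROUP BY account HAVING COUNT(*) >= 2)

Result:
COUNT(*)
--------
3       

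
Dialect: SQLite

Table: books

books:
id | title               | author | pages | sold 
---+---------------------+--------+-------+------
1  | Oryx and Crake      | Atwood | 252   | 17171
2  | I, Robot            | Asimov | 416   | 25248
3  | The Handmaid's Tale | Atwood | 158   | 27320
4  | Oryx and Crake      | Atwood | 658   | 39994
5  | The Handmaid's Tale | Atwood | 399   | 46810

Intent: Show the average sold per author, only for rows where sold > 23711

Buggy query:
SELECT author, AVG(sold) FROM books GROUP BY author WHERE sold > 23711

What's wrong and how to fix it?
Bug: Row-level WHERE must come before GROUP BY in the clause order

Fix: Move the WHERE clause before GROUP BY

Corrected query:
SELECT author, AVG(sold) FROM books WHERE sold > 23711 GROUP BY author

Result:
author | AVG(sold)   
-------+-------------
Asimov | 25248       
Atwood | 38041.333333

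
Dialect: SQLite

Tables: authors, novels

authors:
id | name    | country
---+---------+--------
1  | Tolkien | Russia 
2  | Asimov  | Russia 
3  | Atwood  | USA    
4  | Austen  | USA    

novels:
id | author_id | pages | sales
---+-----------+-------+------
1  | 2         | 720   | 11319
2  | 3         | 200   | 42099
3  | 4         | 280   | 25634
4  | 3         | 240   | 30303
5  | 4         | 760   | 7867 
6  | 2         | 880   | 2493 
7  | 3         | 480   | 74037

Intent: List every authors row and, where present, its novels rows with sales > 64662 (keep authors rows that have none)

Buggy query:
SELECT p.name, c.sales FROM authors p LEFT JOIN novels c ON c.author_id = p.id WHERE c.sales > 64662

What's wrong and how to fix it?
Bug: A WHERE condition on the right-hand table after LEFT JOIN drops unmatched parents

Fix: Put 'c.sales > 64662' in the JOIN's ON clause instead of WHERE

Corrected query:
SELECT p.name, c.sales FROM authors p LEFT JOIN novels c ON c.author_id = p.id AND c.sales > 64662

Result:
name    | sales
--------+------
Tolkien | NULL 
Asimov  | NULL 
Atwood  | 74037
Austen  | NULL 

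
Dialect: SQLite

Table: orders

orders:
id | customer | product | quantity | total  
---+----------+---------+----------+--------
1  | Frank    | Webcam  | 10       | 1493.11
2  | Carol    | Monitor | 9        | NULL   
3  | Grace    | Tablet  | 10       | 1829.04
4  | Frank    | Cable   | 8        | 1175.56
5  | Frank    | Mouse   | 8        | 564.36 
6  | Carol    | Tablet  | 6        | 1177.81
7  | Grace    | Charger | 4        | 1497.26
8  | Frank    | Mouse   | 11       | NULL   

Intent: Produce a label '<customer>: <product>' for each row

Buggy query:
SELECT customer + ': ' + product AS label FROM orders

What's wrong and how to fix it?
Bug: SQLite uses || for string concatenation; + coerces text to numbers (yielding 0)

Fix: Replace + with || to concatenate text

Corrected query:
SELECT customer || ': ' || product AS label FROM orders

Result:
label         
--------------
Frank: Webcam 
Carol: Monitor
Grace: Tablet 
Frank: Cable  
Frank: Mouse  
Carol: Tablet 
Grace: Charger
Frank: Mouse  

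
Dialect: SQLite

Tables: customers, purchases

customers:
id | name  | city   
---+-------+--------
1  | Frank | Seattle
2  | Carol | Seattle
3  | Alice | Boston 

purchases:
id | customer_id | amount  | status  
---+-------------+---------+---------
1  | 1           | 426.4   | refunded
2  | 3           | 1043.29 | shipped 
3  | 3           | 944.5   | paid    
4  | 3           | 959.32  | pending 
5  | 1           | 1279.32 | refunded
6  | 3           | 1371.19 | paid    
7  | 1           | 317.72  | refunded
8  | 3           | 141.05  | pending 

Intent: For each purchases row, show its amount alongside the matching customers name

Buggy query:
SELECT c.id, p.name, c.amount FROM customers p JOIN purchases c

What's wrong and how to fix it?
Bug: Missing join condition: each purchases row is matched to all customers rows instead of just its own

Fix: Specify the join condition linking the foreign key to the parent id

Corrected query:
SELECT c.id, p.name, c.amount FROM customers p JOIN purchases c ON c.customer_id = p.id

Result:
id | name  | amount 
---+-------+--------
1  | Frank | 426.4  
2  | Alice | 1043.29
3  | Alice | 944.5  
4  | Alice | 959.32 
5  | Frank | 1279.32
6  | Alice | 1371.19
7  | Frank | 317.72 
8  | Alice | 141.05 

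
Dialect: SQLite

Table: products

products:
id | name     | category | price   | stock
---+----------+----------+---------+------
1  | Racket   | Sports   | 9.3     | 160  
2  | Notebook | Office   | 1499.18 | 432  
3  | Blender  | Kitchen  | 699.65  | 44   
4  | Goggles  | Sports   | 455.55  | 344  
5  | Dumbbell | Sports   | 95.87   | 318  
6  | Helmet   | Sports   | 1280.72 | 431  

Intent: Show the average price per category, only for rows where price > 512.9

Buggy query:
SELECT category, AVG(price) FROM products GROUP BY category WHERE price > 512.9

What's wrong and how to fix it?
Bug: WHERE cannot follow GROUP BY

Fix: Place WHERE between FROM and GROUP BY

Corrected query:
SELECT category, AVG(price) FROM products WHERE price > 512.9 GROUP BY category

Result:
category | AVG(price)
---------+-----------
Kitchen  | 699.65    
Office   | 1499.18   
Sports   | 1280.72   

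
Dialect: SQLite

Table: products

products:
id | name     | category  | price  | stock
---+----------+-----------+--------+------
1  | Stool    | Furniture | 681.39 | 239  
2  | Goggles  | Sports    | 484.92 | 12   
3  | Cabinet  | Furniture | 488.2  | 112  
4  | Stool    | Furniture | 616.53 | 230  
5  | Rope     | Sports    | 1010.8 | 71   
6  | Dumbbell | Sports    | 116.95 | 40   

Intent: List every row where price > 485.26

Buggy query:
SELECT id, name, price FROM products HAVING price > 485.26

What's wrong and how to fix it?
Bug: This is a non-aggregate query (no GROUP BY, no aggregates), so in SQLite the HAVING clause is invalid here; a row-level condition belongs in WHERE

Fix: Use WHERE for row-level filtering

Corrected query:
SELECT id, name, price FROM products WHERE price > 485.26

Result:
id | name    | price 
---+---------+-------
1  | Stool   | 681.39
3  | Cabinet | 488.2 
4  | Stool   | 616.53
5  | Rope    | 1010.8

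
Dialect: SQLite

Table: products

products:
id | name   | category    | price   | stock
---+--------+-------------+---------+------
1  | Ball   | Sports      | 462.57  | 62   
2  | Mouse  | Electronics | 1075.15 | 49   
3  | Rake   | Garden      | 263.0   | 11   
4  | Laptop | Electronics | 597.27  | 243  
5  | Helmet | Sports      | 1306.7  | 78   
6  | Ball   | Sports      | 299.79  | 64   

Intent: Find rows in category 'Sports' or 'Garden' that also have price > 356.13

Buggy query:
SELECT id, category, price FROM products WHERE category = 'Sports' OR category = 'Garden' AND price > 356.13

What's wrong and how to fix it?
Bug: AND binds tighter than OR, so this parses as category = 'Sports' OR (category = 'Garden' AND price > 356.13)

Fix: Group the OR with parentheses (or use IN), then AND the threshold

Corrected query:
SELECT id, category, price FROM products WHERE (category = 'Sports' OR category = 'Garden') AND price > 356.13

Result:
id | category | price 
---+----------+-------
1  | Sports   | 462.57
5  | Sports   | 1306.7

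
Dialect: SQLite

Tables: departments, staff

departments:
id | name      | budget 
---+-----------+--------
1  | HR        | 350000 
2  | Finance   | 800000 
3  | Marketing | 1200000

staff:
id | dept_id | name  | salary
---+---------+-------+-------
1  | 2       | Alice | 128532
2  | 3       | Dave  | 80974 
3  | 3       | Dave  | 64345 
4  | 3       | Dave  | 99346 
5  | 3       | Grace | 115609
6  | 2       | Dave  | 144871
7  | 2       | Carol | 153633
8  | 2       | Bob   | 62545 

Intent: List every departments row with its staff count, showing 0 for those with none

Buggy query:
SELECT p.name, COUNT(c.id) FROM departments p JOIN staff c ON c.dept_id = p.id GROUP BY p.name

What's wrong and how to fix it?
Bug: INNER JOIN drops departments rows that have no matching staff rows

Fix: Use LEFT JOIN so parents without children still appear (COUNT(c.id) gives 0)

Corrected query:
SELECT p.name, COUNT(c.id) FROM departments p LEFT JOIN staff c ON c.dept_id = p.id GROUP BY p.name

Result:
name      | COUNT(c.id)
----------+------------
Finance   | 4          
HR        | 0          
Marketing | 4          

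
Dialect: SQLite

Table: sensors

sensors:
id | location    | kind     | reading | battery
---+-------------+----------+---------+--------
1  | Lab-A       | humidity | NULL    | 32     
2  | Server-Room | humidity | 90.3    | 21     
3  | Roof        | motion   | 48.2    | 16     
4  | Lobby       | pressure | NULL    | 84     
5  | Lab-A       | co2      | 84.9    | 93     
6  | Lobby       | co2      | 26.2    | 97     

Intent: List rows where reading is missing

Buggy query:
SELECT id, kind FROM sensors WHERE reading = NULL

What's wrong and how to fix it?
Bug: Comparing to NULL with '=' never matches; NULL = NULL is unknown, not true

Fix: Use IS NULL to test for NULL

Corrected query:
SELECT id, kind FROM sensors WHERE reading IS NULL

Result:
id | kind    
---+---------
1  | humidity
4  | pressure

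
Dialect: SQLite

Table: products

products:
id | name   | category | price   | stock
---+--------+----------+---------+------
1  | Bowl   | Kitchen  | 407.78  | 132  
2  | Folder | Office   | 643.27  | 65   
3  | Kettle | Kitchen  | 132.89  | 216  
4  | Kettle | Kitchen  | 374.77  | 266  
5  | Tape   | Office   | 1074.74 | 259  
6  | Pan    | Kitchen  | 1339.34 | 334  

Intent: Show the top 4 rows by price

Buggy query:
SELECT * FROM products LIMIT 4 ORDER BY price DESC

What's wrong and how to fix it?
Bug: ORDER BY cannot follow LIMIT; LIMIT is the final clause

Fix: Swap the clauses: ORDER BY first, then LIMIT

Corrected query:
SELECT * FROM products ORDER BY price DESC LIMIT 4

Result:
id | name   | category | price   | stock
---+--------+----------+---------+------
6  | Pan    | Kitchen  | 1339.34 | 334  
5  | Tape   | Office   | 1074.74 | 259  
2  | Folder | Office   | 643.27  | 65   
1  | Bowl   | Kitchen  | 407.78  | 132  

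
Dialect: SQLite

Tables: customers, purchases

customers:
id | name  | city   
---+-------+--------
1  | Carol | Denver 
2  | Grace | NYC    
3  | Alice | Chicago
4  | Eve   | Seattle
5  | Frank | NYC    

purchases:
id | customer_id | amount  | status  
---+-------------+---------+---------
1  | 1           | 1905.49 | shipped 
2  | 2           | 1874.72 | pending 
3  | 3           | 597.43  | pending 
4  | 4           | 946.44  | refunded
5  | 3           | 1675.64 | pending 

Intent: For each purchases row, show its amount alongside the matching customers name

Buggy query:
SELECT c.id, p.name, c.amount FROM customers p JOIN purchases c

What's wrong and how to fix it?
Bug: Missing join condition: each purchases row is matched to all customers rows instead of just its own

Fix: Specify the join condition linking the foreign key to the parent id

Corrected query:
SELECT c.id, p.name, c.amount FROM customers p JOIN purchases c ON c.customer_id = p.id

Result:
id | name  | amount 
---+-------+--------
1  | Carol | 1905.49
2  | Grace | 1874.72
3  | Alice | 597.43 
4  | Eve   | 946.44 
5  | Alice | 1675.64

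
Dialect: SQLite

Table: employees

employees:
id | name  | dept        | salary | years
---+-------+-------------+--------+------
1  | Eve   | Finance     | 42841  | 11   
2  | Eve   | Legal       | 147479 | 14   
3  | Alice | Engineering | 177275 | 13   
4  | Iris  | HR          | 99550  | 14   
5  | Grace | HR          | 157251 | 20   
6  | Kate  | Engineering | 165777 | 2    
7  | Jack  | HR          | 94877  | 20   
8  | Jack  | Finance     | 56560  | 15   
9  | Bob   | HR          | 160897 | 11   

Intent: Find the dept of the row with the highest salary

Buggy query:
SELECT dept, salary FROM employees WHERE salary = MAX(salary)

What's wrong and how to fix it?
Bug: MAX(salary) is an aggregate and cannot be used directly in WHERE

Fix: Wrap MAX in a scalar subquery so WHERE compares against a single value

Corrected query:
SELECT dept, salary FROM employees WHERE salary = (SELECT MAX(salary) FROM employees)

Result:
dept        | salary
------------+-------
Engineering | 177275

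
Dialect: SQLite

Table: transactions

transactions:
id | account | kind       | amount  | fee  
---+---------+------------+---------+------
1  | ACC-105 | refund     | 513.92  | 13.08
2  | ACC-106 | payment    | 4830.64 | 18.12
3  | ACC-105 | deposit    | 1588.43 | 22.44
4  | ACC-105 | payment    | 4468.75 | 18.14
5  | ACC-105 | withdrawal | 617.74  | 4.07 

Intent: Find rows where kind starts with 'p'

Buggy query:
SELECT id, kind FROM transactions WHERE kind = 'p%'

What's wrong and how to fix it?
Bug: '=' compares the literal string including the % character; pattern matching needs LIKE

Fix: Replace '=' with LIKE so 'p%' is treated as a pattern

Corrected query:
SELECT id, kind FROM transactions WHERE kind LIKE 'p%'

Result:
id | kind   
---+--------
2  | payment
4  | payment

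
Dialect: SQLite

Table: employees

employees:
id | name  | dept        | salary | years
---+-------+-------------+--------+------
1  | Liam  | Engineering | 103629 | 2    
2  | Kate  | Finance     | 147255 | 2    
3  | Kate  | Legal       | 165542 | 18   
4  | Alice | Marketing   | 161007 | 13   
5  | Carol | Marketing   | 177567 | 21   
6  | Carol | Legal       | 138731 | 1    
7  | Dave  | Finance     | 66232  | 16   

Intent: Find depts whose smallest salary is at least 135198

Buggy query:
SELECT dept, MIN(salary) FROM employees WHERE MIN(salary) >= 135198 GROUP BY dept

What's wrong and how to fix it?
Bug: Aggregates like MIN are computed per group after WHERE runs

Fix: Use HAVING for the per-group MIN condition

Corrected query:
SELECT dept, MIN(salary) FROM employees GROUP BY dept HAVING MIN(salary) >= 135198

Result:
dept      | MIN(salary)
----------+------------
Legal     | 138731     
Marketing | 161007     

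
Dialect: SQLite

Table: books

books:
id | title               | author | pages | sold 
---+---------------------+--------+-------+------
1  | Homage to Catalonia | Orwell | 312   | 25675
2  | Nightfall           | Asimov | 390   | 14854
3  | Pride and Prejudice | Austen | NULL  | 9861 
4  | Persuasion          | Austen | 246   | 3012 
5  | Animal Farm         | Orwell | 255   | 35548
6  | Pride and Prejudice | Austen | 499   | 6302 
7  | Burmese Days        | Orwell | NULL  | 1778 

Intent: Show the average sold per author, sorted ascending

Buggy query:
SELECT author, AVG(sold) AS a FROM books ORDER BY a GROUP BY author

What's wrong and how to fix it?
Bug: GROUP BY must precede ORDER BY

Fix: Move ORDER BY to the end, after GROUP BY

Corrected query:
SELECT author, AVG(sold) AS a FROM books GROUP BY author ORDER BY a

Result:
author | a           
-------+-------------
Austen | 6391.666667 
Asimov | 14854       
Orwell | 21000.333333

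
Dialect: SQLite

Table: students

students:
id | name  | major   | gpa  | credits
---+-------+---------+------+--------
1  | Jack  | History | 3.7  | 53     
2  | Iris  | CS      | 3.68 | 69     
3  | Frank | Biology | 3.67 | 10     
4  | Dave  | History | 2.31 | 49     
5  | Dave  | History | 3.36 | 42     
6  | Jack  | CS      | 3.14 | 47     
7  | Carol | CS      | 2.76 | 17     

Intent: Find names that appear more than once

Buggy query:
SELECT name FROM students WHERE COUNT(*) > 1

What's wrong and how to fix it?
Bug: COUNT(*) is an aggregate and cannot be used in WHERE

Fix: GROUP BY name, then filter groups with HAVING COUNT(*) > 1

Corrected query:
SELECT name FROM students GROUP BY name HAVING COUNT(*) > 1

Result:
name
----
Dave
Jack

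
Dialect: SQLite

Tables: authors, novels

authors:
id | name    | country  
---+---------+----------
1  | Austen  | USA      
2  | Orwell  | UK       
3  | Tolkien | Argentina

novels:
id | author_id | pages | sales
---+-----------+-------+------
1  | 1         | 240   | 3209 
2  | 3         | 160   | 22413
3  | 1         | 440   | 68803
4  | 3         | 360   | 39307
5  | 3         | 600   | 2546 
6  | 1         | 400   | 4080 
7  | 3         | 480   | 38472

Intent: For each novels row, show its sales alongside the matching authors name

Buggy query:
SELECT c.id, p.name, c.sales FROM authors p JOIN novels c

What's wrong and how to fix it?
Bug: JOIN with no ON clause produces a cartesian product; every novels row pairs with every authors row

Fix: Specify the join condition linking the foreign key to the parent id

Corrected query:
SELECT c.id, p.name, c.sales FROM authors p JOIN novels c ON c.author_id = p.id

Result:
id | name    | sales
---+---------+------
1  | Austen  | 3209 
2  | Tolkien | 22413
3  | Austen  | 68803
4  | Tolkien | 39307
5  | Tolkien | 2546 
6  | Austen  | 4080 
7  | Tolkien | 38472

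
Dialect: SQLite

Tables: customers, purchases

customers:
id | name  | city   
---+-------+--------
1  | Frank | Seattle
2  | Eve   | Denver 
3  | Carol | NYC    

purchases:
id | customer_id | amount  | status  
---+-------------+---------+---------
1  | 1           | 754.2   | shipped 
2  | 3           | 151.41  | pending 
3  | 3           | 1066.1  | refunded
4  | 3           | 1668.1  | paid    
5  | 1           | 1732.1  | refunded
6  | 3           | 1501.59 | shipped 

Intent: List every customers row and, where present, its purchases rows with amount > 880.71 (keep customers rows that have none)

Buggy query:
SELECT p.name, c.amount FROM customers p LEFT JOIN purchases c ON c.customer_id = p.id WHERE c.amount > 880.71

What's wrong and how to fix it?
Bug: Filtering c.amount in WHERE discards the NULL rows produced by LEFT JOIN, turning it into an inner join

Fix: Move the right-table condition into the ON clause so unmatched parents are kept

Corrected query:
SELECT p.name, c.amount FROM customers p LEFT JOIN purchases c ON c.customer_id = p.id AND c.amount > 880.71

Result:
name  | amount 
------+--------
Frank | 1732.1 
Eve   | NULL   
Carol | 1066.1 
Carol | 1501.59
Carol | 1668.1 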